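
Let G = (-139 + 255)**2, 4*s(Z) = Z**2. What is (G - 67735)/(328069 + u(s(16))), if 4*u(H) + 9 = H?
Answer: -217116/1312331 ≈ -0.16544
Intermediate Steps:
s(Z) = Z**2/4
u(H) = -9/4 + H/4
G = 13456 (G = 116**2 = 13456)
(G - 67735)/(328069 + u(s(16))) = (13456 - 67735)/(328069 + (-9/4 + ((1/4)*16**2)/4)) = -54279/(328069 + (-9/4 + ((1/4)*256)/4)) = -54279/(328069 + (-9/4 + (1/4)*64)) = -54279/(328069 + (-9/4 + 16)) = -54279/(328069 + 55/4) = -54279/1312331/4 = -54279*4/1312331 = -217116/1312331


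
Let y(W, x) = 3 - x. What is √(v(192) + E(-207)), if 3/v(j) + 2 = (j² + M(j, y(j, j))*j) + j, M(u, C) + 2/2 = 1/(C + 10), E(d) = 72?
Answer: √3134523743863914/6598106 ≈ 8.4853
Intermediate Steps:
M(u, C) = -1 + 1/(10 + C) (M(u, C) = -1 + 1/(C + 10) = -1 + 1/(10 + C))
v(j) = 3/(-2 + j + j² + j*(-12 + j)/(13 - j)) (v(j) = 3/(-2 + ((j² + ((-9 - (3 - j))/(10 + (3 - j)))*j) + j)) = 3/(-2 + ((j² + ((-9 + (-3 + j))/(13 - j))*j) + j)) = 3/(-2 + ((j² + ((-12 + j)/(13 - j))*j) + j)) = 3/(-2 + ((j² + j*(-12 + j)/(13 - j)) + j)) = 3/(-2 + (j + j² + j*(-12 + j)/(13 - j))) = 3/(-2 + j + j² + j*(-12 + j)/(13 - j)))
√(v(192) + E(-207)) = √(3*(-13 + 192)/(26 + 192³ - 13*192² - 3*192) + 72) = √(3*179/(26 + 7077888 - 13*36864 - 576) + 72) = √(3*179/(26 + 7077888 - 479232 - 576) + 72) = √(3*179/6598106 + 72) = √(3*(1/6598106)*179 + 72) = √(537/6598106 + 72) = √(475064169/6598106) = √3134523743863914/6598106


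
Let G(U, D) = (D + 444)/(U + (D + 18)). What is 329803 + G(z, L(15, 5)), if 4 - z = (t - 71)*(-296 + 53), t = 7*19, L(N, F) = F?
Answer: 4977717128/15093 ≈ 3.2980e+5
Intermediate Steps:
t = 133
z = 15070 (z = 4 - (133 - 71)*(-296 + 53) = 4 - 62*(-243) = 4 - 1*(-15066) = 4 + 15066 = 15070)
G(U, D) = (444 + D)/(18 + D + U) (G(U, D) = (444 + D)/(U + (18 + D)) = (444 + D)/(18 + D + U))
329803 + G(z, L(15, 5)) = 329803 + (444 + 5)/(18 + 5 + 15070) = 329803 + 449/15093 = 4977717128/15093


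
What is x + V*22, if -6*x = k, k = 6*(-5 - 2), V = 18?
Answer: 403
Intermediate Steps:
k = -42 (k = 6*(-7) = -42)
x = 7 (x = -1/6*(-42) = 7)
x + V*22 = 7 + 18*22 = 7 + 396 = 403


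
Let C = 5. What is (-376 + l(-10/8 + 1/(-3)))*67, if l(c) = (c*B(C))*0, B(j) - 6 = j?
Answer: -25192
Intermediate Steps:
B(j) = 6 + j
l(c) = 0 (l(c) = (c*(6 + 5))*0 = (c*11)*0 = (11*c)*0 = 0)
(-376 + l(-10/8 + 1/(-3)))*67 = (-376 + 0)*67 = -376*67 = -25192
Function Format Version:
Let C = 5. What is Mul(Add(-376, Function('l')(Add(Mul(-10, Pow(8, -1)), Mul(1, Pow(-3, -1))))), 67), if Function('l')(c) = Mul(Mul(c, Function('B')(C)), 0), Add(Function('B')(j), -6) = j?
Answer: -25192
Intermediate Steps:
Function('B')(j) = Add(6, j)
Function('l')(c) = 0 (Function('l')(c) = Mul(Mul(c, Add(6, 5)), 0) = Mul(Mul(c, 11), 0) = Mul(Mul(11, c), 0) = 0)
Mul(Add(-376, Function('l')(Add(Mul(-10, Pow(8, -1)), Mul(1, Pow(-3, -1))))), 67) = Mul(Add(-376, 0), 67) = Mul(-376, 67) = -25192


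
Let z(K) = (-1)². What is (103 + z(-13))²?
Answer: 10816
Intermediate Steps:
z(K) = 1
(103 + z(-13))² = (103 + 1)² = 104² = 10816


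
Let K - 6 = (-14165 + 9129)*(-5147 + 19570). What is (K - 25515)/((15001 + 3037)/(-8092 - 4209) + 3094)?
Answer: -893787424837/38041256 ≈ -23495.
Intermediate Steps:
K = -72634222 (K = 6 + (-14165 + 9129)*(-5147 + 19570) = 6 - 5036*14423 = 6 - 72634228 = -72634222)
(K - 25515)/((15001 + 3037)/(-8092 - 4209) + 3094) = (-72634222 - 25515)/((15001 + 3037)/(-8092 - 4209) + 3094) = -72659737/(18038/(-12301) + 3094) = -72659737/(18038*(-1/12301) + 3094) = -72659737/(-18038/12301 + 3094) = -72659737/38041256/12301 = -72659737*12301/38041256 = -893787424837/38041256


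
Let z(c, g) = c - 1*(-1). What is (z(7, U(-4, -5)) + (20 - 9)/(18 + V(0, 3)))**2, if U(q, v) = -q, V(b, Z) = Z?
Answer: 32041/441 ≈ 72.655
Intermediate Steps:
z(c, g) = 1 + c (z(c, g) = c + 1 = 1 + c)
(z(7, U(-4, -5)) + (20 - 9)/(18 + V(0, 3)))**2 = ((1 + 7) + (20 - 9)/(18 + 3))**2 = (8 + 11/21)**2 = (179/21)**2 = 32041/441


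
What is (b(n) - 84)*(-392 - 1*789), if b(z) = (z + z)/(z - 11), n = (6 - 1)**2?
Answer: 664903/7 ≈ 94986.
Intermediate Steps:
n = 25 (n = 5**2 = 25)
b(z) = 2*z/(-11 + z) (b(z) = (2*z)/(-11 + z) = 2*z/(-11 + z))
(b(n) - 84)*(-392 - 1*789) = (2*25/(-11 + 25) - 84)*(-392 - 1*789) = (2*25/14 - 84)*(-392 - 789) = (2*25*(1/14) - 84)*(-1181) = (25/7 - 84)*(-1181) = -563/7*(-1181) = 664903/7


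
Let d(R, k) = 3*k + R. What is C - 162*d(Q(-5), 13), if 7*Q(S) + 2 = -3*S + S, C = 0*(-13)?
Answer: -45522/7 ≈ -6503.1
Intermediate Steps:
C = 0
Q(S) = -2/7 - 2*S/7 (Q(S) = -2/7 + (-3*S + S)/7 = -2/7 + (-2*S)/7 = -2/7 - 2*S/7)
d(R, k) = R + 3*k
C - 162*d(Q(-5), 13) = 0 - 162*((-2/7 - 2/7*(-5)) + 3*13) = 0 - 162*((-2/7 + 10/7) + 39) = 0 - 162*(8/7 + 39) = 0 - 162*281/7 = 0 - 45522/7 = -45522/7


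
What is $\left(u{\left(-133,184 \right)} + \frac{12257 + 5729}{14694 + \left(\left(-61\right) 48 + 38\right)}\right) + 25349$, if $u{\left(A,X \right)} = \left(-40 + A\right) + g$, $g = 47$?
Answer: $\frac{148875139}{5902} \approx 25225.0$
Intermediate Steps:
$u{\left(A,X \right)} = 7 + A$ ($u{\left(A,X \right)} = \left(-40 + A\right) + 47 = 7 + A$)
$\left(u{\left(-133,184 \right)} + \frac{12257 + 5729}{14694 + \left(\left(-61\right) 48 + 38\right)}\right) + 25349 = \left(\left(7 - 133\right) + \frac{12257 + 5729}{14694 + \left(\left(-61\right) 48 + 38\right)}\right) + 25349 = \left(-126 + \frac{17986}{14694 + \left(-2928 + 38\right)}\right) + 25349 = \left(-126 + \frac{17986}{14694 - 2890}\right) + 25349 = \left(-126 + \frac{17986}{11804}\right) + 25349 = \left(-126 + 17986 \cdot \frac{1}{11804}\right) + 25349 = \left(-126 + \frac{8993}{5902}\right) + 25349 = - \frac{734659}{5902} + 25349 = \frac{148875139}{5902}$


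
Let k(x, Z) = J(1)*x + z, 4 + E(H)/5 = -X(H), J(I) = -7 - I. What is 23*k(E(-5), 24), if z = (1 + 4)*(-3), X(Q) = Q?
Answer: -1265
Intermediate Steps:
E(H) = -20 - 5*H (E(H) = -20 + 5*(-H) = -20 - 5*H)
z = -15 (z = 5*(-3) = -15)
k(x, Z) = -15 - 8*x (k(x, Z) = (-7 - 1*1)*x - 15 = (-7 - 1)*x - 15 = -8*x - 15 = -15 - 8*x)
23*k(E(-5), 24) = 23*(-15 - 8*(-20 - 5*(-5))) = 23*(-15 - 8*(-20 + 25)) = 23*(-15 - 8*5) = 23*(-15 - 40) = 23*(-55) = -1265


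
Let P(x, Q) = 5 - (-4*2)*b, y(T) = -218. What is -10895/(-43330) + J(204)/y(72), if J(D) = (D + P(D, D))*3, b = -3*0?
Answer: -1239640/472297 ≈ -2.6247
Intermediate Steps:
b = 0
P(x, Q) = 5 (P(x, Q) = 5 - (-4*2)*0 = 5 - (-8)*0 = 5 - 1*0 = 5 + 0 = 5)
J(D) = 15 + 3*D (J(D) = (D + 5)*3 = (5 + D)*3 = 15 + 3*D)
-10895/(-43330) + J(204)/y(72) = -10895/(-43330) + (15 + 3*204)/(-218) = -10895*(-1/43330) + (15 + 612)*(-1/218) = 2179/8666 + 627*(-1/218) = 2179/8666 - 627/218 = -1239640/472297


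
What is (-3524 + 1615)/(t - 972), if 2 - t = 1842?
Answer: 1909/2812 ≈ 0.67888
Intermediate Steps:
t = -1840 (t = 2 - 1*1842 = 2 - 1842 = -1840)
(-3524 + 1615)/(t - 972) = (-3524 + 1615)/(-1840 - 972) = -1909/(-2812) = -1909*(-1/2812) = 1909/2812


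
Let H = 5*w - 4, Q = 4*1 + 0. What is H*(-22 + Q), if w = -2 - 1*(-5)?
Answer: -198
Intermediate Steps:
Q = 4 (Q = 4 + 0 = 4)
w = 3 (w = -2 + 5 = 3)
H = 11 (H = 5*3 - 4 = 15 - 4 = 11)
H*(-22 + Q) = 11*(-22 + 4) = 11*(-18) = -198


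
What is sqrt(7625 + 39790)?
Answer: sqrt(47415) ≈ 217.75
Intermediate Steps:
sqrt(7625 + 39790) = sqrt(47415)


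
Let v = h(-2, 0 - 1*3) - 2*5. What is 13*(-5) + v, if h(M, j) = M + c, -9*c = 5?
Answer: -698/9 ≈ -77.556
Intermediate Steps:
c = -5/9 (c = -⅑*5 = -5/9 ≈ -0.55556)
h(M, j) = -5/9 + M (h(M, j) = M - 5/9 = -5/9 + M)
v = -113/9 (v = (-5/9 - 2) - 2*5 = -23/9 - 10 = -113/9 ≈ -12.556)
13*(-5) + v = 13*(-5) - 113/9 = -65 - 113/9 = -698/9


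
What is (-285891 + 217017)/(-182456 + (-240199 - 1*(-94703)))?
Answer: 34437/163976 ≈ 0.21001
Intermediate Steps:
(-285891 + 217017)/(-182456 + (-240199 - 1*(-94703))) = -68874/(-182456 + (-240199 + 94703)) = -68874/(-182456 - 145496) = -68874/(-327952) = -68874*(-1/327952) = 34437/163976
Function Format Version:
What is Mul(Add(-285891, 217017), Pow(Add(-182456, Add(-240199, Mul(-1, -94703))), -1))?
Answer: Rational(34437, 163976) ≈ 0.21001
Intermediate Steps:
Mul(Add(-285891, 217017), Pow(Add(-182456, Add(-240199, Mul(-1, -94703))), -1)) = Mul(-68874, Pow(Add(-182456, Add(-240199, 94703)), -1)) = Mul(-68874, Pow(Add(-182456, -145496), -1)) = Mul(-68874, Pow(-327952, -1)) = Mul(-68874, Rational(-1, 327952)) = Rational(34437, 163976)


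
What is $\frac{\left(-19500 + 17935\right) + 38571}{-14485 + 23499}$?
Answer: $\frac{18503}{4507} \approx 4.1054$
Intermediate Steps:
$\frac{\left(-19500 + 17935\right) + 38571}{-14485 + 23499} = \frac{-1565 + 38571}{9014} = 37006 \cdot \frac{1}{9014} = \frac{18503}{4507}$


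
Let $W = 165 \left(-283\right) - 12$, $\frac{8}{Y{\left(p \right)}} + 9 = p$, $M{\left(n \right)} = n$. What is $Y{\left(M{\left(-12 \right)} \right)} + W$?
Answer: $- \frac{980855}{21} \approx -46707.0$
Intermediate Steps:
$Y{\left(p \right)} = \frac{8}{-9 + p}$
$W = -46707$ ($W = -46695 - 12 = -46707$)
$Y{\left(M{\left(-12 \right)} \right)} + W = \frac{8}{-9 - 12} - 46707 = \frac{8}{-21} - 46707 = 8 \left(- \frac{1}{21}\right) - 46707 = - \frac{8}{21} - 46707 = - \frac{980855}{21}$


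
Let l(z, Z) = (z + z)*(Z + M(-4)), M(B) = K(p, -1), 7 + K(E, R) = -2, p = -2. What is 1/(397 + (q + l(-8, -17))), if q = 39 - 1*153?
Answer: 1/699 ≈ 0.0014306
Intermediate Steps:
K(E, R) = -9 (K(E, R) = -7 - 2 = -9)
M(B) = -9
l(z, Z) = 2*z*(-9 + Z) (l(z, Z) = (z + z)*(Z - 9) = (2*z)*(-9 + Z) = 2*z*(-9 + Z))
q = -114 (q = 39 - 153 = -114)
1/(397 + (q + l(-8, -17))) = 1/(397 + (-114 + 2*(-8)*(-9 - 17))) = 1/(397 + (-114 + 2*(-8)*(-26))) = 1/(397 + (-114 + 416)) = 1/(397 + 302) = 1/699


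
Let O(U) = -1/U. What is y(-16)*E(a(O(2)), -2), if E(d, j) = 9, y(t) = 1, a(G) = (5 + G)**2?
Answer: 9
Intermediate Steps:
y(-16)*E(a(O(2)), -2) = 1*9 = 9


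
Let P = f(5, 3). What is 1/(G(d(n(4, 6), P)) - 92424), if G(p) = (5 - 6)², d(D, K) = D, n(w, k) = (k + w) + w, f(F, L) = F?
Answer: -1/92423 ≈ -1.0820e-5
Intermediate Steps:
n(w, k) = k + 2*w
P = 5
G(p) = 1 (G(p) = (-1)² = 1)
1/(G(d(n(4, 6), P)) - 92424) = 1/(1 - 92424) = 1/(-92423) = -1/92423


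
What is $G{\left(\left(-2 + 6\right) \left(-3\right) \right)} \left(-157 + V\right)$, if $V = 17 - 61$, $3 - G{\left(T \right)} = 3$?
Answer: $0$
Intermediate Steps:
$G{\left(T \right)} = 0$ ($G{\left(T \right)} = 3 - 3 = 0$)
$V = -44$
$G{\left(\left(-2 + 6\right) \left(-3\right) \right)} \left(-157 + V\right) = 0 \left(-157 - 44\right) = 0 \left(-201\right) = 0$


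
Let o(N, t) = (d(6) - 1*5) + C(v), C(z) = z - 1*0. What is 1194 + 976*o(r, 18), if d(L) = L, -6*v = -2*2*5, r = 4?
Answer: 16270/3 ≈ 5423.3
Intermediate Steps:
v = 10/3 (v = -(-2*2)*5/6 = -(-2)*5/3 = -⅙*(-20) = 10/3 ≈ 3.3333)
C(z) = z (C(z) = z + 0 = z)
o(N, t) = 13/3 (o(N, t) = (6 - 1*5) + 10/3 = (6 - 5) + 10/3 = 1 + 10/3 = 13/3)
1194 + 976*o(r, 18) = 1194 + 976*(13/3) = 1194 + 12688/3 = 16270/3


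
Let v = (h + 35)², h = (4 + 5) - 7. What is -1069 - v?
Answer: -2438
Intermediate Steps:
h = 2 (h = 9 - 7 = 2)
v = 1369 (v = (2 + 35)² = 37² = 1369)
-1069 - v = -1069 - 1*1369 = -1069 - 1369 = -2438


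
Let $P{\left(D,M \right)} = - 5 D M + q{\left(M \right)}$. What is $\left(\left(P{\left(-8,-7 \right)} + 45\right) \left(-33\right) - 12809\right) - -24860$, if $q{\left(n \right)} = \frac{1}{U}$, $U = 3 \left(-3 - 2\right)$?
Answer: $\frac{99041}{5} \approx 19808.0$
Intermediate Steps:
$U = -15$ ($U = 3 \left(-5\right) = -15$)
$q{\left(n \right)} = - \frac{1}{15}$ ($q{\left(n \right)} = \frac{1}{-15} = - \frac{1}{15}$)
$P{\left(D,M \right)} = - \frac{1}{15} - 5 D M$ ($P{\left(D,M \right)} = - 5 D M - \frac{1}{15} = - \frac{1}{15} - 5 D M$)
$\left(\left(P{\left(-8,-7 \right)} + 45\right) \left(-33\right) - 12809\right) - -24860 = \left(\left(\left(- \frac{1}{15} - \left(-40\right) \left(-7\right)\right) + 45\right) \left(-33\right) - 12809\right) - -24860 = \left(\left(\left(- \frac{1}{15} - 280\right) + 45\right) \left(-33\right) - 12809\right) + 24860 = \left(\left(- \frac{4201}{15} + 45\right) \left(-33\right) - 12809\right) + 24860 = \left(\left(- \frac{3526}{15}\right) \left(-33\right) - 12809\right) + 24860 = \left(\frac{38786}{5} - 12809\right) + 24860 = - \frac{25259}{5} + 24860 = \frac{99041}{5}$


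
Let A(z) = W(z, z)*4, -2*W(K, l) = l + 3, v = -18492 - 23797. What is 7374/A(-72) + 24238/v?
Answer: 51415707/972647 ≈ 52.862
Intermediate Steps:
v = -42289
W(K, l) = -3/2 - l/2 (W(K, l) = -(l + 3)/2 = -(3 + l)/2 = -3/2 - l/2)
A(z) = -6 - 2*z (A(z) = (-3/2 - z/2)*4 = -6 - 2*z)
7374/A(-72) + 24238/v = 7374/(-6 - 2*(-72)) + 24238/(-42289) = 7374/(-6 + 144) + 24238*(-1/42289) = 7374/138 - 24238/42289 = 7374*(1/138) - 24238/42289 = 1229/23 - 24238/42289 = 51415707/972647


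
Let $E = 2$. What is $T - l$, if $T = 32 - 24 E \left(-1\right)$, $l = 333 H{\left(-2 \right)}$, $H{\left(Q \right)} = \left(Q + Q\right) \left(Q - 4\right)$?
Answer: $-7912$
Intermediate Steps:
$H{\left(Q \right)} = 2 Q \left(-4 + Q\right)$
$l = 7992$ ($l = 333 \cdot 2 \left(-2\right) \left(-4 - 2\right) = 333 \cdot 2 \left(-2\right) \left(-6\right) = 333 \cdot 24 = 7992$)
$T = 80$ ($T = 32 - 24 \cdot 2 \left(-1\right) = 32 - -48 = 32 + 48 = 80$)
$T - l = 80 - 7992 = -7912$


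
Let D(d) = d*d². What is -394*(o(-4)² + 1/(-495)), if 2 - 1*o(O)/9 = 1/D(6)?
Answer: -223634203/1760 ≈ -1.2706e+5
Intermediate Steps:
D(d) = d³
o(O) = 431/24 (o(O) = 18 - 9/(6³) = 18 - 9/216 = 18 - 9*1/216 = 18 - 1/24 = 431/24)
-394*(o(-4)² + 1/(-495)) = -394*((431/24)² + 1/(-495)) = -394*(185761/576 - 1/495) = -394*1135199/3520 = -223634203/1760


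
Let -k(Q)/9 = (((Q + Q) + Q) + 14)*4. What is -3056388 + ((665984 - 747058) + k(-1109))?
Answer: -3018194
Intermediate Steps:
k(Q) = -504 - 108*Q (k(Q) = -9*(((Q + Q) + Q) + 14)*4 = -9*((2*Q + Q) + 14)*4 = -9*(3*Q + 14)*4 = -9*(14 + 3*Q)*4 = -9*(56 + 12*Q) = -504 - 108*Q)
-3056388 + ((665984 - 747058) + k(-1109)) = -3056388 + ((665984 - 747058) + (-504 - 108*(-1109))) = -3056388 + (-81074 + (-504 + 119772)) = -3056388 + (-81074 + 119268) = -3056388 + 38194 = -3018194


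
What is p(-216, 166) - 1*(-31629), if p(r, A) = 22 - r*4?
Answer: 32515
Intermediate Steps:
p(r, A) = 22 - 4*r
p(-216, 166) - 1*(-31629) = (22 - 4*(-216)) - 1*(-31629) = (22 + 864) + 31629 = 886 + 31629 = 32515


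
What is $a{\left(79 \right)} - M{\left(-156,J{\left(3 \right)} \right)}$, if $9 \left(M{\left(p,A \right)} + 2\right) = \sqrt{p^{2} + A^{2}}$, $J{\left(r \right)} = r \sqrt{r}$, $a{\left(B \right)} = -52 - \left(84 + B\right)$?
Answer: $-213 - \frac{\sqrt{2707}}{3} \approx -230.34$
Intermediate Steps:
$a{\left(B \right)} = -136 - B$
$J{\left(r \right)} = r^{\frac{3}{2}}$
$M{\left(p,A \right)} = -2 + \frac{\sqrt{A^{2} + p^{2}}}{9}$ ($M{\left(p,A \right)} = -2 + \frac{\sqrt{p^{2} + A^{2}}}{9} = -2 + \frac{\sqrt{A^{2} + p^{2}}}{9}$)
$a{\left(79 \right)} - M{\left(-156,J{\left(3 \right)} \right)} = \left(-136 - 79\right) - \left(-2 + \frac{\sqrt{\left(3^{\frac{3}{2}}\right)^{2} + \left(-156\right)^{2}}}{9}\right) = \left(-136 - 79\right) - \left(-2 + \frac{\sqrt{\left(3 \sqrt{3}\right)^{2} + 24336}}{9}\right) = -215 - \left(-2 + \frac{\sqrt{27 + 24336}}{9}\right) = -215 - \left(-2 + \frac{\sqrt{24363}}{9}\right) = -215 - \left(-2 + \frac{3 \sqrt{2707}}{9}\right) = -215 - \left(-2 + \frac{\sqrt{2707}}{3}\right) = -215 + \left(2 - \frac{\sqrt{2707}}{3}\right) = -213 - \frac{\sqrt{2707}}{3}$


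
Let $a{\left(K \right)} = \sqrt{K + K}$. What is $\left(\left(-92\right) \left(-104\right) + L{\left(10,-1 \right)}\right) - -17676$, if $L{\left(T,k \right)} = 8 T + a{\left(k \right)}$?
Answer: $27324 + i \sqrt{2} \approx 27324.0 + 1.4142 i$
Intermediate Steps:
$a{\left(K \right)} = \sqrt{2} \sqrt{K}$ ($a{\left(K \right)} = \sqrt{2 K} = \sqrt{2} \sqrt{K}$)
$L{\left(T,k \right)} = 8 T + \sqrt{2} \sqrt{k}$
$\left(\left(-92\right) \left(-104\right) + L{\left(10,-1 \right)}\right) - -17676 = \left(\left(-92\right) \left(-104\right) + \left(8 \cdot 10 + \sqrt{2} \sqrt{-1}\right)\right) - -17676 = \left(9568 + \left(80 + \sqrt{2} i\right)\right) + 17676 = \left(9568 + \left(80 + i \sqrt{2}\right)\right) + 17676 = \left(9648 + i \sqrt{2}\right) + 17676 = 27324 + i \sqrt{2}$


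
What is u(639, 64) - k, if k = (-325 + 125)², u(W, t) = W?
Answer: -39361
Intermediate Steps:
k = 40000 (k = (-200)² = 40000)
u(639, 64) - k = 639 - 1*40000 = 639 - 40000 = -39361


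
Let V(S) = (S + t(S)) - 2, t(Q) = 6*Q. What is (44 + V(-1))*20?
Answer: 700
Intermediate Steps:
V(S) = -2 + 7*S (V(S) = (S + 6*S) - 2 = 7*S - 2 = -2 + 7*S)
(44 + V(-1))*20 = (44 + (-2 + 7*(-1)))*20 = (44 + (-2 - 7))*20 = (44 - 9)*20 = 35*20 = 700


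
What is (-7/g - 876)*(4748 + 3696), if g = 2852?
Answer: -5274035849/713 ≈ -7.3970e+6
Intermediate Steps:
(-7/g - 876)*(4748 + 3696) = (-7/2852 - 876)*(4748 + 3696) = (-7*1/2852 - 876)*8444 = (-7/2852 - 876)*8444 = -2498359/2852*8444 = -5274035849/713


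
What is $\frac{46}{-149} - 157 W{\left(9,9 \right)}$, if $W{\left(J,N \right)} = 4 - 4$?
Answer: $- \frac{46}{149} \approx -0.30872$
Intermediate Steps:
$W{\left(J,N \right)} = 0$ ($W{\left(J,N \right)} = 4 - 4 = 0$)
$\frac{46}{-149} - 157 W{\left(9,9 \right)} = \frac{46}{-149} - 0 = 46 \left(- \frac{1}{149}\right) + 0 = - \frac{46}{149} + 0 = - \frac{46}{149}$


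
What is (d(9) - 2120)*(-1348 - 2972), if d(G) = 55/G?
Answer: 9132000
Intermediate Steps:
(d(9) - 2120)*(-1348 - 2972) = (55/9 - 2120)*(-1348 - 2972) = (55*(⅑) - 2120)*(-4320) = (55/9 - 2120)*(-4320) = -19025/9*(-4320) = 9132000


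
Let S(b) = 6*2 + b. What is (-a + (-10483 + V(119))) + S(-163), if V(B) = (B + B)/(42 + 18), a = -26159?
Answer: 465869/30 ≈ 15529.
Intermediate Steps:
S(b) = 12 + b
V(B) = B/30 (V(B) = (2*B)/60 = (2*B)*(1/60) = B/30)
(-a + (-10483 + V(119))) + S(-163) = (-1*(-26159) + (-10483 + (1/30)*119)) + (12 - 163) = (26159 + (-10483 + 119/30)) - 151 = (26159 - 314371/30) - 151 = 470399/30 - 151 = 465869/30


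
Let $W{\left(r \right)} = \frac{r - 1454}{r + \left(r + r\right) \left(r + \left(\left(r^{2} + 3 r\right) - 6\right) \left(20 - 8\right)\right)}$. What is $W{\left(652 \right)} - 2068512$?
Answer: $- \frac{6912338123282513}{3341695926} \approx -2.0685 \cdot 10^{6}$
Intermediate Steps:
$W{\left(r \right)} = \frac{-1454 + r}{r + 2 r \left(-72 + 12 r^{2} + 37 r\right)}$ ($W{\left(r \right)} = \frac{-1454 + r}{r + 2 r \left(r + \left(-6 + r^{2} + 3 r\right) 12\right)} = \frac{-1454 + r}{r + 2 r \left(r + \left(-72 + 12 r^{2} + 36 r\right)\right)} = \frac{-1454 + r}{r + 2 r \left(-72 + 12 r^{2} + 37 r\right)}$)
$W{\left(652 \right)} - 2068512 = \frac{-1454 + 652}{652 \left(-143 + 24 \cdot 652^{2} + 74 \cdot 652\right)} - 2068512 = \frac{1}{652} \frac{1}{-143 + 24 \cdot 425104 + 48248} \left(-802\right) - 2068512 = \frac{1}{652} \frac{1}{-143 + 10202496 + 48248} \left(-802\right) - 2068512 = \frac{1}{652} \cdot \frac{1}{10250601} \left(-802\right) - 2068512 = - \frac{401}{3341695926} - 2068512 = - \frac{6912338123282513}{3341695926}$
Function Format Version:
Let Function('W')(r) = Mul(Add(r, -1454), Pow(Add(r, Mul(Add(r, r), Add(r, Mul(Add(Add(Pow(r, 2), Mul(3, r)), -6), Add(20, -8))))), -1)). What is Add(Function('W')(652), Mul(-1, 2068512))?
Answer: Rational(-6912338123282513, 3341695926) ≈ -2.0685e+6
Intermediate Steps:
Function('W')(r) = Mul(Pow(Add(r, Mul(2, r, Add(-72, Mul(12, Pow(r, 2)), Mul(37, r)))), -1), Add(-1454, r)) (Function('W')(r) = Mul(Add(-1454, r), Pow(Add(r, Mul(Mul(2, r), Add(r, Mul(Add(-6, Pow(r, 2), Mul(3, r)), 12)))), -1)) = Mul(Add(-1454, r), Pow(Add(r, Mul(Mul(2, r), Add(r, Add(-72, Mul(12, Pow(r, 2)), Mul(36, r))))), -1)) = Mul(Add(-1454, r), Pow(Add(r, Mul(Mul(2, r), Add(-72, Mul(12, Pow(r, 2)), Mul(37, r)))), -1)) = Mul(Add(-1454, r), Pow(Add(r, Mul(2, r, Add(-72, Mul(12, Pow(r, 2)), Mul(37, r)))), -1)) = Mul(Pow(Add(r, Mul(2, r, Add(-72, Mul(12, Pow(r, 2)), Mul(37, r)))), -1), Add(-1454, r)))
Add(Function('W')(652), Mul(-1, 2068512)) = Add(Mul(Pow(652, -1), Pow(Add(-143, Mul(24, Pow(652, 2)), Mul(74, 652)), -1), Add(-1454, 652)), Mul(-1, 2068512)) = Add(Mul(Rational(1, 652), Pow(Add(-143, Mul(24, 425104), 48248), -1), -802), -2068512) = Add(Mul(Rational(1, 652), Pow(Add(-143, 10202496, 48248), -1), -802), -2068512) = Add(Mul(Rational(1, 652), Pow(10250601, -1), -802), -2068512) = Add(Mul(Rational(1, 652), Rational(1, 10250601), -802), -2068512) = Add(Rational(-401, 3341695926), -2068512) = Rational(-6912338123282513, 3341695926)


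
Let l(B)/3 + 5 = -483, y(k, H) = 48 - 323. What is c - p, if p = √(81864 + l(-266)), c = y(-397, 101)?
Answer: -275 - 20*√201 ≈ -558.55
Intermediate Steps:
y(k, H) = -275
l(B) = -1464 (l(B) = -15 + 3*(-483) = -15 - 1449 = -1464)
c = -275
p = 20*√201 (p = √(81864 - 1464) = √80400 = 20*√201 ≈ 283.55)
c - p = -275 - 20*√201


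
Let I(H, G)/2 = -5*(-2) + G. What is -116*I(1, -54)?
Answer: 10208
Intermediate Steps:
I(H, G) = 20 + 2*G (I(H, G) = 2*(-5*(-2) + G) = 2*(10 + G) = 20 + 2*G)
-116*I(1, -54) = -116*(20 + 2*(-54)) = -116*(20 - 108) = -116*(-88) = 10208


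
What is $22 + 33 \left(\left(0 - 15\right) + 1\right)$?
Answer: $-440$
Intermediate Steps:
$22 + 33 \left(\left(0 - 15\right) + 1\right) = 22 + 33 \left(-15 + 1\right) = 22 + 33 \left(-14\right) = 22 - 462 = -440$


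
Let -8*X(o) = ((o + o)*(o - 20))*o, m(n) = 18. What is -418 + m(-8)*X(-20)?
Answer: 71582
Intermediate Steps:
X(o) = -o**2*(-20 + o)/4 (X(o) = -(o + o)*(o - 20)*o/8 = -(2*o)*(-20 + o)*o/8 = -2*o*(-20 + o)*o/8 = -o**2*(-20 + o)/4)
-418 + m(-8)*X(-20) = -418 + 18*((1/4)*(-20)**2*(20 - 1*(-20))) = -418 + 18*((1/4)*400*(20 + 20)) = -418 + 18*((1/4)*400*40) = -418 + 18*4000 = -418 + 72000 = 71582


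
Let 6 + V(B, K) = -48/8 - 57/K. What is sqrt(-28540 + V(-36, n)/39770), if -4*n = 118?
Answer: I*sqrt(39283410618306355)/1173215 ≈ 168.94*I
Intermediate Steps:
n = -59/2 (n = -1/4*118 = -59/2 ≈ -29.500)
V(B, K) = -12 - 57/K (V(B, K) = -6 + (-48/8 - 57/K) = -6 + (-48*1/8 - 57/K) = -6 + (-6 - 57/K) = -12 - 57/K)
sqrt(-28540 + V(-36, n)/39770) = sqrt(-28540 + (-12 - 57/(-59/2))/39770) = sqrt(-28540 + (-12 - 57*(-2/59))*(1/39770)) = sqrt(-28540 + (-12 + 114/59)*(1/39770)) = sqrt(-28540 - 594/59*1/39770) = sqrt(-28540 - 297/1173215) = sqrt(-33483556397/1173215) = I*sqrt(39283410618306355)/1173215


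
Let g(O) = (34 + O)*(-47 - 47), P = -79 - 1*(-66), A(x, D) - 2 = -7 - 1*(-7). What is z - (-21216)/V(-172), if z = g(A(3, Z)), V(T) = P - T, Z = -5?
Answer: -172280/53 ≈ -3250.6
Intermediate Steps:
A(x, D) = 2 (A(x, D) = 2 + (-7 - 1*(-7)) = 2 + (-7 + 7) = 2 + 0 = 2)
P = -13 (P = -79 + 66 = -13)
V(T) = -13 - T
g(O) = -3196 - 94*O (g(O) = (34 + O)*(-94) = -3196 - 94*O)
z = -3384 (z = -3196 - 94*2 = -3196 - 188 = -3384)
z - (-21216)/V(-172) = -3384 - (-21216)/(-13 - 1*(-172)) = -3384 - (-21216)/(-13 + 172) = -3384 - (-21216)/159 = -3384 - 1*(-7072/53) = -3384 + 7072/53 = -172280/53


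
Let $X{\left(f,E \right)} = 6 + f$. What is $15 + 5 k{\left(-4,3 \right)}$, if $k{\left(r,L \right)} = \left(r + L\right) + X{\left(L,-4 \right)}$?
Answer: $55$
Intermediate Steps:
$k{\left(r,L \right)} = 6 + r + 2 L$ ($k{\left(r,L \right)} = \left(r + L\right) + \left(6 + L\right) = \left(L + r\right) + \left(6 + L\right) = 6 + r + 2 L$)
$15 + 5 k{\left(-4,3 \right)} = 15 + 5 \left(6 - 4 + 2 \cdot 3\right) = 15 + 5 \left(6 - 4 + 6\right) = 15 + 5 \cdot 8 = 15 + 40 = 55$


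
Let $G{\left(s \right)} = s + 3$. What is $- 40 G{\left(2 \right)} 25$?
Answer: $-5000$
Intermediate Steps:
$G{\left(s \right)} = 3 + s$
$- 40 G{\left(2 \right)} 25 = - 40 \left(3 + 2\right) 25 = \left(-40\right) 5 \cdot 25 = \left(-200\right) 25 = -5000$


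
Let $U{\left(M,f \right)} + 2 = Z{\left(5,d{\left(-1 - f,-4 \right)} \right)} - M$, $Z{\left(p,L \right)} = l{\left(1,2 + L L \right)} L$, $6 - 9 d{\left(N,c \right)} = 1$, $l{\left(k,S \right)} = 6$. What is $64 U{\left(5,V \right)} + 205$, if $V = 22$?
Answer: $- \frac{89}{3} \approx -29.667$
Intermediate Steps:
$d{\left(N,c \right)} = \frac{5}{9}$ ($d{\left(N,c \right)} = \frac{2}{3} - \frac{1}{9} = \frac{5}{9}$)
$Z{\left(p,L \right)} = 6 L$
$U{\left(M,f \right)} = \frac{4}{3} - M$ ($U{\left(M,f \right)} = -2 - \left(- \frac{10}{3} + M\right) = \frac{4}{3} - M$)
$64 U{\left(5,V \right)} + 205 = 64 \left(\frac{4}{3} - 5\right) + 205 = 64 \left(- \frac{11}{3}\right) + 205 = - \frac{704}{3} + 205 = - \frac{89}{3}$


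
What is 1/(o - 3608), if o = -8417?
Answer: -1/12025 ≈ -8.3160e-5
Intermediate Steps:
1/(o - 3608) = 1/(-8417 - 3608) = 1/(-12025) = -1/12025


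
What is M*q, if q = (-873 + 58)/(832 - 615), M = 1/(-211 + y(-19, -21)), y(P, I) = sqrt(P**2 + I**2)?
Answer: 171965/9487023 + 815*sqrt(802)/9487023 ≈ 0.020559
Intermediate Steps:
y(P, I) = sqrt(I**2 + P**2)
M = 1/(-211 + sqrt(802)) (M = 1/(-211 + sqrt((-21)**2 + (-19)**2)) = 1/(-211 + sqrt(441 + 361)) = 1/(-211 + sqrt(802)) ≈ -0.0054740)
q = -815/217 ≈ -3.7558
M*q = (-211/43719 - sqrt(802)/43719)*(-815/217) = 171965/9487023 + 815*sqrt(802)/9487023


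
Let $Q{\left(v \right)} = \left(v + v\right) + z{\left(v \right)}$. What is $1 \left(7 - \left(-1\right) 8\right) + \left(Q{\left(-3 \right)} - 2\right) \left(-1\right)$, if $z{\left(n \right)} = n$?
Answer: $26$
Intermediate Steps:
$Q{\left(v \right)} = 3 v$ ($Q{\left(v \right)} = \left(v + v\right) + v = 2 v + v = 3 v$)
$1 \left(7 - \left(-1\right) 8\right) + \left(Q{\left(-3 \right)} - 2\right) \left(-1\right) = 1 \left(7 - \left(-1\right) 8\right) + \left(3 \left(-3\right) - 2\right) \left(-1\right) = 1 \left(7 - -8\right) + \left(-9 - 2\right) \left(-1\right) = 1 \left(7 + 8\right) - -11 = 1 \cdot 15 + 11 = 15 + 11 = 26$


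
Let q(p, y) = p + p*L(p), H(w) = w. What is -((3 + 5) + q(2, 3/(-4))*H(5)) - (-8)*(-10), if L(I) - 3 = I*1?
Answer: -148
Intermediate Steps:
L(I) = 3 + I (L(I) = 3 + I*1 = 3 + I)
q(p, y) = p + p*(3 + p)
-((3 + 5) + q(2, 3/(-4))*H(5)) - (-8)*(-10) = -((3 + 5) + (2*(4 + 2))*5) - (-8)*(-10) = -(8 + (2*6)*5) - 8*10 = -(8 + 12*5) - 80 = -(8 + 60) - 80 = -1*68 - 80 = -68 - 80 = -148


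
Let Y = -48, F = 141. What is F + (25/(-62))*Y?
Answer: 4971/31 ≈ 160.35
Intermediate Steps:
F + (25/(-62))*Y = 141 + (25/(-62))*(-48) = 141 + (25*(-1/62))*(-48) = 141 - 25/62*(-48) = 141 + 600/31 = 4971/31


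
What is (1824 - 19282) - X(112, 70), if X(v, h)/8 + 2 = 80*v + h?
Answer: -89682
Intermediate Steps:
X(v, h) = -16 + 8*h + 640*v (X(v, h) = -16 + 8*(80*v + h) = -16 + 8*(h + 80*v) = -16 + (8*h + 640*v) = -16 + 8*h + 640*v)
(1824 - 19282) - X(112, 70) = (1824 - 19282) - (-16 + 8*70 + 640*112) = -17458 - (-16 + 560 + 71680) = -17458 - 1*72224 = -17458 - 72224 = -89682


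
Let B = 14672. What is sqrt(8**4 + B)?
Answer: 4*sqrt(1173) ≈ 137.00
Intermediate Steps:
sqrt(8**4 + B) = sqrt(8**4 + 14672) = sqrt(4096 + 14672) = sqrt(18768) = 4*sqrt(1173)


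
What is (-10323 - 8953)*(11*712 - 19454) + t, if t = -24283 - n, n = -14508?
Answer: 224015897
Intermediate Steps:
t = -9775 (t = -24283 - 1*(-14508) = -24283 + 14508 = -9775)
(-10323 - 8953)*(11*712 - 19454) + t = (-10323 - 8953)*(11*712 - 19454) - 9775 = -19276*(7832 - 19454) - 9775 = -19276*(-11622) - 9775 = 224025672 - 9775 = 224015897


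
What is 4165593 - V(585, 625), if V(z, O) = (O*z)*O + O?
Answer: -224350657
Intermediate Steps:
V(z, O) = O + z*O² (V(z, O) = z*O² + O = O + z*O²)
4165593 - V(585, 625) = 4165593 - 625*(1 + 625*585) = 4165593 - 625*(1 + 365625) = 4165593 - 625*365626 = 4165593 - 1*228516250 = 4165593 - 228516250 = -224350657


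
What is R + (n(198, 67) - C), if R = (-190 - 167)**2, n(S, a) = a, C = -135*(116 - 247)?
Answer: 109831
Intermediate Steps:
C = 17685 (C = -135*(-131) = 17685)
R = 127449 (R = (-357)**2 = 127449)
R + (n(198, 67) - C) = 127449 + (67 - 1*17685) = 127449 + (67 - 17685) = 127449 - 17618 = 109831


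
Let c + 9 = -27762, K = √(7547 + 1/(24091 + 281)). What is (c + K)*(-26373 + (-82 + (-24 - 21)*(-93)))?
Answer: 618460170 - 11135*√124524323345/2031 ≈ 6.1653e+8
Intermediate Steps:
K = √124524323345/4062 (K = √(7547 + 1/24372) = √(183935485/24372) = √124524323345/4062 ≈ 86.874)
c = -27771 (c = -9 - 27762 = -27771)
(c + K)*(-26373 + (-82 + (-24 - 21)*(-93))) = (-27771 + √124524323345/4062)*(-26373 + (-82 + (-24 - 21)*(-93))) = (-27771 + √124524323345/4062)*(-26373 + (-82 - 45*(-93))) = (-27771 + √124524323345/4062)*(-26373 + (-82 + 4185)) = (-27771 + √124524323345/4062)*(-26373 + 4103) = (-27771 + √124524323345/4062)*(-22270) = 618460170 - 11135*√124524323345/2031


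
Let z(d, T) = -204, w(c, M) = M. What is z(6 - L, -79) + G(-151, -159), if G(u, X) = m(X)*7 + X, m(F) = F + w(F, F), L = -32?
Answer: -2589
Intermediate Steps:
m(F) = 2*F (m(F) = F + F = 2*F)
G(u, X) = 15*X (G(u, X) = (2*X)*7 + X = 14*X + X = 15*X)
z(6 - L, -79) + G(-151, -159) = -204 + 15*(-159) = -204 - 2385 = -2589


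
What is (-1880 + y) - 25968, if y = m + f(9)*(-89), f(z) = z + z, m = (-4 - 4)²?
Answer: -29386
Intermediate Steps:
m = 64 (m = (-8)² = 64)
f(z) = 2*z
y = -1538 (y = 64 + (2*9)*(-89) = 64 + 18*(-89) = 64 - 1602 = -1538)
(-1880 + y) - 25968 = (-1880 - 1538) - 25968 = -3418 - 25968 = -29386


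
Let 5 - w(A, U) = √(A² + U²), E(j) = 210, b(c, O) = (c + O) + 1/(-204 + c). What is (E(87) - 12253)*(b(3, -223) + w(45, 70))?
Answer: 520450288/201 + 60215*√277 ≈ 3.5915e+6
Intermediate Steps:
b(c, O) = O + c + 1/(-204 + c) (b(c, O) = (O + c) + 1/(-204 + c) = O + c + 1/(-204 + c))
w(A, U) = 5 - √(A² + U²)
(E(87) - 12253)*(b(3, -223) + w(45, 70)) = (210 - 12253)*((1 + 3² - 204*(-223) - 204*3 - 223*3)/(-204 + 3) + (5 - √(45² + 70²))) = -12043*((1 + 9 + 45492 - 612 - 669)/(-201) + (5 - √(2025 + 4900))) = -12043*(-1/201*44221 + (5 - √6925)) = -12043*(-44221/201 + (5 - 5*√277)) = -12043*(-43216/201 - 5*√277) = 520450288/201 + 60215*√277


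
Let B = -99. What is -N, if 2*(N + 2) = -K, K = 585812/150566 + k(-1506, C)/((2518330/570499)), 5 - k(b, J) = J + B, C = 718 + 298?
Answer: -9418347848341/94793718695 ≈ -99.356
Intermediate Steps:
C = 1016
k(b, J) = 104 - J (k(b, J) = 5 - (J - 99) = 5 - (-99 + J) = 5 + (99 - J) = 104 - J)
K = -19215870571462/94793718695 (K = 585812/150566 + (104 - 1*1016)/((2518330/570499)) = 585812*(1/150566) + (104 - 1016)/((2518330*(1/570499))) = 292906/75283 - 912/2518330/570499 = 292906/75283 - 912*570499/2518330 = 292906/75283 - 260147544/1259165 = -19215870571462/94793718695 ≈ -202.71)
N = 9418347848341/94793718695 (N = -2 + (-1*(-19215870571462/94793718695))/2 = -2 + (½)*(19215870571462/94793718695) = -2 + 9607935285731/94793718695 = 9418347848341/94793718695 ≈ 99.356)
-N = -1*9418347848341/94793718695 = -9418347848341/94793718695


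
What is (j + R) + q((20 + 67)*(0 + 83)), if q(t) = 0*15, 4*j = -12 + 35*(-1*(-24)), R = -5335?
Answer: -5128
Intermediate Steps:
j = 207 (j = (-12 + 35*(-1*(-24)))/4 = (-12 + 35*24)/4 = (-12 + 840)/4 = (¼)*828 = 207)
q(t) = 0
(j + R) + q((20 + 67)*(0 + 83)) = (207 - 5335) + 0 = -5128 + 0 = -5128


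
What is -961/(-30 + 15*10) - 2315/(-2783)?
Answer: -2396663/333960 ≈ -7.1765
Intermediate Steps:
-961/(-30 + 15*10) - 2315/(-2783) = -961/(-30 + 150) - 2315*(-1/2783) = -961/120 + 2315/2783 = -2396663/333960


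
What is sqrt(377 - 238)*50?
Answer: 50*sqrt(139) ≈ 589.49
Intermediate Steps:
sqrt(377 - 238)*50 = sqrt(139)*50 = 50*sqrt(139)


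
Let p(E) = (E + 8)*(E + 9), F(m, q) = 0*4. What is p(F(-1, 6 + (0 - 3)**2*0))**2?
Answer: 5184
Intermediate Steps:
F(m, q) = 0
p(E) = (8 + E)*(9 + E)
p(F(-1, 6 + (0 - 3)**2*0))**2 = (72 + 0**2 + 17*0)**2 = (72 + 0 + 0)**2 = 72**2 = 5184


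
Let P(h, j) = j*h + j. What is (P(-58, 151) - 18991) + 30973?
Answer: 3375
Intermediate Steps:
P(h, j) = j + h*j (P(h, j) = h*j + j = j + h*j)
(P(-58, 151) - 18991) + 30973 = (151*(1 - 58) - 18991) + 30973 = (151*(-57) - 18991) + 30973 = (-8607 - 18991) + 30973 = -27598 + 30973 = 3375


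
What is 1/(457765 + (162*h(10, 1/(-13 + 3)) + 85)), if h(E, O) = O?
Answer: 5/2289169 ≈ 2.1842e-6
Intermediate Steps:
1/(457765 + (162*h(10, 1/(-13 + 3)) + 85)) = 1/(457765 + (162/(-13 + 3) + 85)) = 1/(457765 + (162/(-10) + 85)) = 1/(457765 + (162*(-⅒) + 85)) = 1/(457765 + (-81/5 + 85)) = 1/(457765 + 344/5) = 1/(2289169/5) = 5/2289169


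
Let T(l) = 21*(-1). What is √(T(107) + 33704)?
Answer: √33683 ≈ 183.53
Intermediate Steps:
T(l) = -21
√(T(107) + 33704) = √(-21 + 33704) = √33683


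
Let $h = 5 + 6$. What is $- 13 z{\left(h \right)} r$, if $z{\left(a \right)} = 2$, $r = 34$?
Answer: $-884$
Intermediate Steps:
$h = 11$
$- 13 z{\left(h \right)} r = \left(-13\right) 2 \cdot 34 = \left(-26\right) 34 = -884$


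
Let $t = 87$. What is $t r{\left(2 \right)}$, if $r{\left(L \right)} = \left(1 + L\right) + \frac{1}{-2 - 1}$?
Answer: $232$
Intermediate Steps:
$r{\left(L \right)} = \frac{2}{3} + L$ ($r{\left(L \right)} = \left(1 + L\right) + \frac{1}{-3} = \left(1 + L\right) - \frac{1}{3} = \frac{2}{3} + L$)
$t r{\left(2 \right)} = 87 \left(\frac{2}{3} + 2\right) = 87 \cdot \frac{8}{3} = 232$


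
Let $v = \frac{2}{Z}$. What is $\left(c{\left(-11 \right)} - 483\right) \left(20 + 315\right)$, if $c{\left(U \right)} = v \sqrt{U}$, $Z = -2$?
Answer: $-161805 - 335 i \sqrt{11} \approx -1.6181 \cdot 10^{5} - 1111.1 i$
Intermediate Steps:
$v = -1$ ($v = \frac{2}{-2} = 2 \left(- \frac{1}{2}\right) = -1$)
$c{\left(U \right)} = - \sqrt{U}$
$\left(c{\left(-11 \right)} - 483\right) \left(20 + 315\right) = \left(- \sqrt{-11} - 483\right) \left(20 + 315\right) = \left(- i \sqrt{11} - 483\right) 335 = \left(-483 - i \sqrt{11}\right) 335 = -161805 - 335 i \sqrt{11}$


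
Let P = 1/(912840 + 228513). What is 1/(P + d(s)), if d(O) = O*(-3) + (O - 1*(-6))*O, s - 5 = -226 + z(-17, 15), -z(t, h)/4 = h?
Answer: 1141353/89160213655 ≈ 1.2801e-5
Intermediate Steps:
z(t, h) = -4*h
s = -281 (s = 5 + (-226 - 4*15) = 5 + (-226 - 60) = 5 - 286 = -281)
P = 1/1141353 ≈ 8.7615e-7
d(O) = -3*O + O*(6 + O) (d(O) = -3*O + (O + 6)*O = -3*O + (6 + O)*O = -3*O + O*(6 + O))
1/(P + d(s)) = 1/(1/1141353 - 281*(3 - 281)) = 1/(1/1141353 - 281*(-278)) = 1/(1/1141353 + 78118) = 1/(89160213655/1141353) = 1141353/89160213655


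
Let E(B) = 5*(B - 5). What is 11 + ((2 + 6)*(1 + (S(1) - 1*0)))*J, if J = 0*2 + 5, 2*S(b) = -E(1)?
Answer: 451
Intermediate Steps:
E(B) = -25 + 5*B (E(B) = 5*(-5 + B) = -25 + 5*B)
S(b) = 10 (S(b) = (-(-25 + 5*1))/2 = (-(-25 + 5))/2 = (-1*(-20))/2 = (1/2)*20 = 10)
J = 5 (J = 0 + 5 = 5)
11 + ((2 + 6)*(1 + (S(1) - 1*0)))*J = 11 + ((2 + 6)*(1 + (10 - 1*0)))*5 = 11 + (8*(1 + (10 + 0)))*5 = 11 + (8*(1 + 10))*5 = 11 + (8*11)*5 = 11 + 88*5 = 11 + 440 = 451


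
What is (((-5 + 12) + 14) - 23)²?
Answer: 4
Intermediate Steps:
(((-5 + 12) + 14) - 23)² = ((7 + 14) - 23)² = (21 - 23)² = (-2)² = 4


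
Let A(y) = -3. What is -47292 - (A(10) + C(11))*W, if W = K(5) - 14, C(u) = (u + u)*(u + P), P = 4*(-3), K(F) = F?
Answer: -47517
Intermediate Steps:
P = -12
C(u) = 2*u*(-12 + u) (C(u) = (u + u)*(u - 12) = (2*u)*(-12 + u) = 2*u*(-12 + u))
W = -9 (W = 5 - 14 = -9)
-47292 - (A(10) + C(11))*W = -47292 - (-3 + 2*11*(-12 + 11))*(-9) = -47292 - (-3 + 2*11*(-1))*(-9) = -47292 - (-3 - 22)*(-9) = -47292 - (-25)*(-9) = -47292 - 1*225 = -47292 - 225 = -47517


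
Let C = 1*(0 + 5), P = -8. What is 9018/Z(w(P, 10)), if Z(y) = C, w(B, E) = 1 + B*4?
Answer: 9018/5 ≈ 1803.6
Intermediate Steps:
w(B, E) = 1 + 4*B
C = 5 (C = 1*5 = 5)
Z(y) = 5
9018/Z(w(P, 10)) = 9018/5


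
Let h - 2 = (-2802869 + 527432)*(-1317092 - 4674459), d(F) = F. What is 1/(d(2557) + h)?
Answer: 1/13633396835346 ≈ 7.3349e-14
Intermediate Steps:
h = 13633396832789 (h = 2 + (-2802869 + 527432)*(-1317092 - 4674459) = 2 - 2275437*(-5991551) = 2 + 13633396832787 = 13633396832789)
1/(d(2557) + h) = 1/(2557 + 13633396832789) = 1/13633396835346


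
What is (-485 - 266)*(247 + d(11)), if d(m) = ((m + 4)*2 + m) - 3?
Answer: -214035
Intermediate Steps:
d(m) = 5 + 3*m (d(m) = ((4 + m)*2 + m) - 3 = ((8 + 2*m) + m) - 3 = (8 + 3*m) - 3 = 5 + 3*m)
(-485 - 266)*(247 + d(11)) = (-485 - 266)*(247 + (5 + 3*11)) = -751*(247 + (5 + 33)) = -751*(247 + 38) = -751*285 = -214035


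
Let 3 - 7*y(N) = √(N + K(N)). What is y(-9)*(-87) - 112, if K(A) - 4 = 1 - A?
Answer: -1045/7 + 87*√5/7 ≈ -121.49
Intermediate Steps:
K(A) = 5 - A (K(A) = 4 + (1 - A) = 5 - A)
y(N) = 3/7 - √5/7 (y(N) = 3/7 - √(N + (5 - N))/7 = 3/7 - √5/7)
y(-9)*(-87) - 112 = (3/7 - √5/7)*(-87) - 112 = (-261/7 + 87*√5/7) - 112 = -1045/7 + 87*√5/7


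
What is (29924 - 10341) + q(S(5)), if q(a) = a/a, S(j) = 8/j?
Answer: 19584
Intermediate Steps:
q(a) = 1
(29924 - 10341) + q(S(5)) = (29924 - 10341) + 1 = 19583 + 1 = 19584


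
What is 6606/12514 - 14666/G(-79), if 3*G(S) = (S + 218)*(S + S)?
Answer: 173917986/68708117 ≈ 2.5313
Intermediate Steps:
G(S) = 2*S*(218 + S)/3 (G(S) = ((S + 218)*(S + S))/3 = ((218 + S)*(2*S))/3 = (2*S*(218 + S))/3 = 2*S*(218 + S)/3)
6606/12514 - 14666/G(-79) = 6606/12514 - 14666*(-3/(158*(218 - 79))) = 6606*(1/12514) - 14666/((⅔)*(-79)*139) = 3303/6257 - 14666/(-21962/3) = 3303/6257 - 14666*(-3/21962) = 3303/6257 + 21999/10981 = 173917986/68708117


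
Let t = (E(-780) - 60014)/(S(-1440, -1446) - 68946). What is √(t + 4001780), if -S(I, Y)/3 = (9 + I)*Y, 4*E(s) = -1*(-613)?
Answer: 37*√28790022027201963/3138312 ≈ 2000.4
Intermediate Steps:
E(s) = 613/4 (E(s) = (-1*(-613))/4 = (¼)*613 = 613/4)
S(I, Y) = -3*Y*(9 + I) (S(I, Y) = -3*(9 + I)*Y = -3*Y*(9 + I))
t = 239443/25106496 (t = (613/4 - 60014)/(-3*(-1446)*(9 - 1440) - 68946) = -239443/(4*(-3*(-1446)*(-1431) - 68946)) = -239443/(4*(-6207678 - 68946)) = -239443/4/(-6276624) = -239443/4*(-1/6276624) = 239443/25106496 ≈ 0.0095371)
√(t + 4001780) = √(239443/25106496 + 4001780) = √(100470673802323/25106496) = 37*√28790022027201963/3138312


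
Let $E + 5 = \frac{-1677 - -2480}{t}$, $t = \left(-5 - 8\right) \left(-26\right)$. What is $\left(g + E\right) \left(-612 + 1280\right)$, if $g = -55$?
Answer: $- \frac{6505318}{169} \approx -38493.0$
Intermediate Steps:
$t = 338$ ($t = \left(-13\right) \left(-26\right) = 338$)
$E = - \frac{887}{338}$ ($E = -5 + \frac{-1677 - -2480}{338} = -5 + \left(-1677 + 2480\right) \frac{1}{338} = -5 + 803 \cdot \frac{1}{338} = -5 + \frac{803}{338} = - \frac{887}{338} \approx -2.6243$)
$\left(g + E\right) \left(-612 + 1280\right) = \left(-55 - \frac{887}{338}\right) \left(-612 + 1280\right) = \left(- \frac{19477}{338}\right) 668 = - \frac{6505318}{169}$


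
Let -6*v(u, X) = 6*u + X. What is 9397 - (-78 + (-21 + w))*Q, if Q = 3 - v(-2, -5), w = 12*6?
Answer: 18803/2 ≈ 9401.5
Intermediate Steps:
w = 72
v(u, X) = -u - X/6 (v(u, X) = -(6*u + X)/6 = -(X + 6*u)/6 = -u - X/6)
Q = ⅙ (Q = 3 - (-1*(-2) - ⅙*(-5)) = 3 - (2 + ⅚) = 3 - 1*17/6 = 3 - 17/6 = ⅙ ≈ 0.16667)
9397 - (-78 + (-21 + w))*Q = 9397 - (-78 + (-21 + 72))/6 = 9397 - (-78 + 51)/6 = 9397 - (-27)/6 = 9397 - 1*(-9/2) = 9397 + 9/2 = 18803/2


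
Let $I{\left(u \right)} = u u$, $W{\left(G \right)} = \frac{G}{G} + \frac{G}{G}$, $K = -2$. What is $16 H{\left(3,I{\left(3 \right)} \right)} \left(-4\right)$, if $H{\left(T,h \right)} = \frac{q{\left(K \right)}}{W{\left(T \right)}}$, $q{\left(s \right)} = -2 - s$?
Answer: $0$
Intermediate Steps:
$W{\left(G \right)} = 2$ ($W{\left(G \right)} = 1 + 1 = 2$)
$I{\left(u \right)} = u^{2}$
$H{\left(T,h \right)} = 0$ ($H{\left(T,h \right)} = \frac{-2 - -2}{2} = \left(-2 + 2\right) \frac{1}{2} = 0 \cdot \frac{1}{2} = 0$)
$16 H{\left(3,I{\left(3 \right)} \right)} \left(-4\right) = 16 \cdot 0 \left(-4\right) = 0 \left(-4\right) = 0$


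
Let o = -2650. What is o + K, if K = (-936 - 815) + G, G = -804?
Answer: -5205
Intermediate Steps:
K = -2555 (K = (-936 - 815) - 804 = -1751 - 804 = -2555)
o + K = -2650 - 2555 = -5205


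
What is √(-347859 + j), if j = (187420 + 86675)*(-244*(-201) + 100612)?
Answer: 9*√506414981 ≈ 2.0253e+5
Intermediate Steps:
j = 41019961320 (j = 274095*(49044 + 100612) = 274095*149656 = 41019961320)
√(-347859 + j) = √(-347859 + 41019961320) = √41019613461 = 9*√506414981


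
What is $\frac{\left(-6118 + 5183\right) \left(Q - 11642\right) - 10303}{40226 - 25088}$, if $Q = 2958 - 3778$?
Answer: $\frac{11641667}{15138} \approx 769.04$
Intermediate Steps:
$Q = -820$
$\frac{\left(-6118 + 5183\right) \left(Q - 11642\right) - 10303}{40226 - 25088} = \frac{\left(-6118 + 5183\right) \left(-820 - 11642\right) - 10303}{40226 - 25088} = \frac{\left(-935\right) \left(-12462\right) - 10303}{15138} = \left(11651970 - 10303\right) \frac{1}{15138} = 11641667 \cdot \frac{1}{15138} = \frac{11641667}{15138}$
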